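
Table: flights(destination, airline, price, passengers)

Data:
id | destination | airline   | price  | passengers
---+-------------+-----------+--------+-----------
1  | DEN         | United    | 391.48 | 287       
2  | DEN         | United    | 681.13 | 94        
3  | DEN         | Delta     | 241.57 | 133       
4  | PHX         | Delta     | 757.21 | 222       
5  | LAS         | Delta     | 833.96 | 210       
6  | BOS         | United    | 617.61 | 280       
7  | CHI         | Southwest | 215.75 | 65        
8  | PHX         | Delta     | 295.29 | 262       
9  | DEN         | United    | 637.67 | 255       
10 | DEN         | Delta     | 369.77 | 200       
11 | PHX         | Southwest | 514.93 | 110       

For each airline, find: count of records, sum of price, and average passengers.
SELECT airline,
       COUNT(*) as cnt,
       SUM(price) as total_price,
       AVG(passengers) as avg_passengers
FROM flights
GROUP BY airline

Result:
  Delta: 5 records, 2497.80 total price, 205.40 avg passengers
  Southwest: 2 records, 730.68 total price, 87.50 avg passengers
  United: 4 records, 2327.89 total price, 229.00 avg passengers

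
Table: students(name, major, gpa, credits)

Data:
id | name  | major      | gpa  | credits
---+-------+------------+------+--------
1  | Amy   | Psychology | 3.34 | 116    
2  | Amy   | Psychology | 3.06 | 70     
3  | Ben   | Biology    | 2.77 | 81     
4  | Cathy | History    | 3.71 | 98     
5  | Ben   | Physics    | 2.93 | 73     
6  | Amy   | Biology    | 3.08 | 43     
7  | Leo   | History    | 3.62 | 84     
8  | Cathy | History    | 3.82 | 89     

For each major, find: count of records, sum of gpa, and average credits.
SELECT major,
       COUNT(*) as cnt,
       SUM(gpa) as total_gpa,
       AVG(credits) as avg_credits
FROM students
GROUP BY major

Result:
  Biology: 2 records, 5.85 total gpa, 62.00 avg credits
  History: 3 records, 11.15 total gpa, 90.33 avg credits
  Physics: 1 records, 2.93 total gpa, 73.00 avg credits
  Psychology: 2 records, 6.40 total gpa, 93.00 avg credits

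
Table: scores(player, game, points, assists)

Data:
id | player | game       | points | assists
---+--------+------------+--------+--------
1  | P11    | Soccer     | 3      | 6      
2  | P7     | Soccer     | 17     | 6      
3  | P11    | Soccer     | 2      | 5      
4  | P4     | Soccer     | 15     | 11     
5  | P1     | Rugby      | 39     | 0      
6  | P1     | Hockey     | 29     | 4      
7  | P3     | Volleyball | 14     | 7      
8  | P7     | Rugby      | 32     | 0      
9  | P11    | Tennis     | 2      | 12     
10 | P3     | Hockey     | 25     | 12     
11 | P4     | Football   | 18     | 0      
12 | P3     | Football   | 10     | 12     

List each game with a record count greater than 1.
SELECT game, COUNT(*) as cnt
FROM scores
GROUP BY game
HAVING COUNT(*) > 1

Result:
  Football: 2
  Hockey: 2
  Rugby: 2
  Soccer: 4

Note: HAVING filters groups after aggregation, WHERE filters rows before.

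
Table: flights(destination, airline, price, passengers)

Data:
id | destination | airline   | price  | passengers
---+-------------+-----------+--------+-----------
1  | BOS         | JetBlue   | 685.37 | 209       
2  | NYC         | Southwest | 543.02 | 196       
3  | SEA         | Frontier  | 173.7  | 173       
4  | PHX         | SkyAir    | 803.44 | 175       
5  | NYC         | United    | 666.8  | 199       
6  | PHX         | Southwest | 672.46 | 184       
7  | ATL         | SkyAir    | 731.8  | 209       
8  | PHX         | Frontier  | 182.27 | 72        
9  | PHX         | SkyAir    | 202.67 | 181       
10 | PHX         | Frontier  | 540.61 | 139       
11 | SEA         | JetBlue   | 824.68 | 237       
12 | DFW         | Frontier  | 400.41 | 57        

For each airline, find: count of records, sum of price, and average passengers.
SELECT airline,
       COUNT(*) as cnt,
       SUM(price) as total_price,
       AVG(passengers) as avg_passengers
FROM flights
GROUP BY airline

Result:
  Frontier: 4 records, 1296.99 total price, 110.25 avg passengers
  JetBlue: 2 records, 1510.05 total price, 223.00 avg passengers
  SkyAir: 3 records, 1737.91 total price, 188.33 avg passengers
  Southwest: 2 records, 1215.48 total price, 190.00 avg passengers
  United: 1 records, 666.80 total price, 199.00 avg passengers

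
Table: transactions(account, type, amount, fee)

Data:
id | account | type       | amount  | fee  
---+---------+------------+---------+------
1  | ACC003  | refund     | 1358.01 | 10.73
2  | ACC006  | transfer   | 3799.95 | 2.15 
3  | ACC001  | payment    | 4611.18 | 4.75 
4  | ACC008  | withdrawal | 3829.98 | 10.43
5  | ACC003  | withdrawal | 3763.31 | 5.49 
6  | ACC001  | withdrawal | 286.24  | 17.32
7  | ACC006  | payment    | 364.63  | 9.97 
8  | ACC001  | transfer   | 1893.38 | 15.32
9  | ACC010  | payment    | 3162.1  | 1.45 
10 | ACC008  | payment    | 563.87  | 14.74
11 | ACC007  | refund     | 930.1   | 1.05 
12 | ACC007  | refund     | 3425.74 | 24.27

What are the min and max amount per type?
SELECT type, MIN(amount), MAX(amount)
FROM transactions
GROUP BY type

Result:
  payment: min=364.63, max=4611.18
  refund: min=930.10, max=3425.74
  transfer: min=1893.38, max=3799.95
  withdrawal: min=286.24, max=3829.98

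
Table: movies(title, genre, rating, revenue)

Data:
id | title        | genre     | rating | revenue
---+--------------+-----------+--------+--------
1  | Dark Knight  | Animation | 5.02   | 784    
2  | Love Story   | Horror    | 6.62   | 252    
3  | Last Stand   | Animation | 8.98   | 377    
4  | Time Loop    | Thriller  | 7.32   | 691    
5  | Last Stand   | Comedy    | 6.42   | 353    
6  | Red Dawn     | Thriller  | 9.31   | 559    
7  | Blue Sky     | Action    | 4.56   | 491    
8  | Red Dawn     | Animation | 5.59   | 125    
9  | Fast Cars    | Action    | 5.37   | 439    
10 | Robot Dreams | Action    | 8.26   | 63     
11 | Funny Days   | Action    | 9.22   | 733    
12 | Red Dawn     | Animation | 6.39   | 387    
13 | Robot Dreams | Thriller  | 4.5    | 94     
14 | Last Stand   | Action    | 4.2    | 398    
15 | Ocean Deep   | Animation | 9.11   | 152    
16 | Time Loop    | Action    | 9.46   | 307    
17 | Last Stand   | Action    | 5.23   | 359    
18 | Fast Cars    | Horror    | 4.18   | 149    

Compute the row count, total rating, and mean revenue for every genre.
SELECT genre,
       COUNT(*) as cnt,
       SUM(rating) as total_rating,
       AVG(revenue) as avg_revenue
FROM movies
GROUP BY genre

Result:
  Action: 7 records, 46.30 total rating, 398.57 avg revenue
  Animation: 5 records, 35.09 total rating, 365.00 avg revenue
  Comedy: 1 records, 6.42 total rating, 353.00 avg revenue
  Horror: 2 records, 10.80 total rating, 200.50 avg revenue
  Thriller: 3 records, 21.13 total rating, 448.00 avg revenue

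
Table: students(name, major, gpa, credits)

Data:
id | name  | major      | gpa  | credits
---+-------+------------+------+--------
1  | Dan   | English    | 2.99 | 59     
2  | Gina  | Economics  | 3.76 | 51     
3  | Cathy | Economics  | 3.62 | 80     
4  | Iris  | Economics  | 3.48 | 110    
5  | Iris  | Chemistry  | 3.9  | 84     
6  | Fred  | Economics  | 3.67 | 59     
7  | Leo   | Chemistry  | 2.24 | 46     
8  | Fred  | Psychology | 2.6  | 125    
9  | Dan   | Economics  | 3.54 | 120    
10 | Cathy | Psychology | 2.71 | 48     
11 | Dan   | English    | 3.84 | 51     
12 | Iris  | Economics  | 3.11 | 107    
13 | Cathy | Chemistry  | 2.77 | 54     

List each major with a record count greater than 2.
SELECT major, COUNT(*) as cnt
FROM students
GROUP BY major
HAVING COUNT(*) > 2

Result:
  Chemistry: 3
  Economics: 6

Note: HAVING filters groups after aggregation, WHERE filters rows before.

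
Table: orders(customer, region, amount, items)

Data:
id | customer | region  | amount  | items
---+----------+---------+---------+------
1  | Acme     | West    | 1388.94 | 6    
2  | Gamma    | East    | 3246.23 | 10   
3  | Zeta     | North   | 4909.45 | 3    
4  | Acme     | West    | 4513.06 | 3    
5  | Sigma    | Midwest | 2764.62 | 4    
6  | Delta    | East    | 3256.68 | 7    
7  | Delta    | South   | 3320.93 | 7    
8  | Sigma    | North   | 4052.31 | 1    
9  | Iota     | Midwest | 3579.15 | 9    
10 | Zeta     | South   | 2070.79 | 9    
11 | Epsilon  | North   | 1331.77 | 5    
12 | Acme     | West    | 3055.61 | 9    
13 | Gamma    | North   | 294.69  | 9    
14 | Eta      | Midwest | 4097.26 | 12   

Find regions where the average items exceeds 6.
SELECT region, AVG(items)
FROM orders
GROUP BY region
HAVING AVG(items) > 6

Result:
  East: avg=8.50
  Midwest: avg=8.33
  South: avg=8.00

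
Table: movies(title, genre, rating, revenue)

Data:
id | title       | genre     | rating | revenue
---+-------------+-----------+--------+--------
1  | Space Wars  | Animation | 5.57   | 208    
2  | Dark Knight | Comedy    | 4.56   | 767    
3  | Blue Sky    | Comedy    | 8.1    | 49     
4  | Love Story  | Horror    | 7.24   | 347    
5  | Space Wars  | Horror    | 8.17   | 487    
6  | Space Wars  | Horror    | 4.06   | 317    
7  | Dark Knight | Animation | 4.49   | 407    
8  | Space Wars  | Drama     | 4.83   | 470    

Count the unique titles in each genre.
SELECT genre, COUNT(DISTINCT title)
FROM movies
GROUP BY genre

Result:
  Animation: 2 distinct
  Comedy: 2 distinct
  Drama: 1 distinct
  Horror: 2 distinct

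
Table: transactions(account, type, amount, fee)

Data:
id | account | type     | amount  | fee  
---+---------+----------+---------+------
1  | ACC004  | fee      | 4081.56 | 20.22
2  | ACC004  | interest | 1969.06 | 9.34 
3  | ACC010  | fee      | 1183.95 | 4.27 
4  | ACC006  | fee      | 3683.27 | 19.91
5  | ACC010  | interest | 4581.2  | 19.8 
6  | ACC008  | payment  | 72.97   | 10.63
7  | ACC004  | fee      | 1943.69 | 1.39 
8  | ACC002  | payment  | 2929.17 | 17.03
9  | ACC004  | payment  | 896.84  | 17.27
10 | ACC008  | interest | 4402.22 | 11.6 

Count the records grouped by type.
SELECT type, COUNT(*) as count
FROM transactions
GROUP BY type

Result:
  fee: 4
  interest: 3
  payment: 3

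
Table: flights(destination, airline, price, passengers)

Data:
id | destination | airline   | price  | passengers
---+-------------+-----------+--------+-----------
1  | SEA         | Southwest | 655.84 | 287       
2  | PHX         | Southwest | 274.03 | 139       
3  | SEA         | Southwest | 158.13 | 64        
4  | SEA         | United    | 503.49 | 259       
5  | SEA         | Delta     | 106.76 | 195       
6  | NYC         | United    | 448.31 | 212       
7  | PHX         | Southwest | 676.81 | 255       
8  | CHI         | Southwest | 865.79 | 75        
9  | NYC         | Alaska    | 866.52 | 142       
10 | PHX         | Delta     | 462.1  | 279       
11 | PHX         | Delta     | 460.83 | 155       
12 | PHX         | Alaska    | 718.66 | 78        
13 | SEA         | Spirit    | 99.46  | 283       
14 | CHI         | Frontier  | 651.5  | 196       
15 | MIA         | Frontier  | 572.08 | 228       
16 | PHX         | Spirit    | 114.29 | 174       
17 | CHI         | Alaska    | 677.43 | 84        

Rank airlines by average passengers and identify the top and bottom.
SELECT airline, AVG(passengers)
FROM flights
GROUP BY airline
ORDER BY AVG(passengers)

All groups:
  Alaska: 101.33
  Southwest: 164.00
  Delta: 209.67
  Frontier: 212.00
  Spirit: 228.50
  United: 235.50

Highest: United (235.50)
Lowest: Alaska (101.33)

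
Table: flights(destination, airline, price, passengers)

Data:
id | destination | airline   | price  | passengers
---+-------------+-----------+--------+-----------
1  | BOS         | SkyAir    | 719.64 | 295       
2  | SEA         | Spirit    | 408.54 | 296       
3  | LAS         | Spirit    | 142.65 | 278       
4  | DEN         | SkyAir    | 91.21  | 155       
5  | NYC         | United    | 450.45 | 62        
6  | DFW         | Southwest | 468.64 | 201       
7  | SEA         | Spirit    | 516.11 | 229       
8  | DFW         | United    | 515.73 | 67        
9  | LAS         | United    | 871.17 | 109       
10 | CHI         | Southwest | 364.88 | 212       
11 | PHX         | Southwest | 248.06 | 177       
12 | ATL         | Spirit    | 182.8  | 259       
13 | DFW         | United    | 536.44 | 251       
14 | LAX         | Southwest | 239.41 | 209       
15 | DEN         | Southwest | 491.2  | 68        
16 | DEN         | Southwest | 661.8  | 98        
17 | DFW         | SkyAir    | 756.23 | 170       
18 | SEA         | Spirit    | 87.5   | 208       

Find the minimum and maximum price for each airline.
SELECT airline, MIN(price), MAX(price)
FROM flights
GROUP BY airline

Result:
  SkyAir: min=91.21, max=756.23
  Southwest: min=239.41, max=661.80
  Spirit: min=87.50, max=516.11
  United: min=450.45, max=871.17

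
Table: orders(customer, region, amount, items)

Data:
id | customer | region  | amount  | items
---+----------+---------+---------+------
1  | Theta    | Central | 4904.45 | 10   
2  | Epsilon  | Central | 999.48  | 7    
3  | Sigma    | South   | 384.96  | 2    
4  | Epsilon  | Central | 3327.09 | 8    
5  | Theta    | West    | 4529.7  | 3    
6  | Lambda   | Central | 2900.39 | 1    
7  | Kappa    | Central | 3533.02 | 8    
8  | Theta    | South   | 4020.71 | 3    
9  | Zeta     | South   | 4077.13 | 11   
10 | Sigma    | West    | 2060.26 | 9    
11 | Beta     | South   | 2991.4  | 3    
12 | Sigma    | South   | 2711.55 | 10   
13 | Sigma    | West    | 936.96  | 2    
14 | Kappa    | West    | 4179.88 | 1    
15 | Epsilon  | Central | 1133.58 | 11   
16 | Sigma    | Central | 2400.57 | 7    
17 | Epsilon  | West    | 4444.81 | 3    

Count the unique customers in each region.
SELECT region, COUNT(DISTINCT customer)
FROM orders
GROUP BY region

Result:
  Central: 5 distinct
  South: 4 distinct
  West: 4 distinct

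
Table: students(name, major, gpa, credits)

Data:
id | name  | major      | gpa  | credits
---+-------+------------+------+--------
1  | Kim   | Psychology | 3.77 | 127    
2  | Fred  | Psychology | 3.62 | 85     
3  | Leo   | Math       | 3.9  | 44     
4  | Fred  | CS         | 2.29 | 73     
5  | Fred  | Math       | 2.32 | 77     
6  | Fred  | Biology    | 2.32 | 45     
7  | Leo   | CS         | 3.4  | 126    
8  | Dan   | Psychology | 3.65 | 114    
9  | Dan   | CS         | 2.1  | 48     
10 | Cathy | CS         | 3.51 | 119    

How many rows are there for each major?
SELECT major, COUNT(*) as count
FROM students
GROUP BY major

Result:
  Biology: 1
  CS: 4
  Math: 2
  Psychology: 3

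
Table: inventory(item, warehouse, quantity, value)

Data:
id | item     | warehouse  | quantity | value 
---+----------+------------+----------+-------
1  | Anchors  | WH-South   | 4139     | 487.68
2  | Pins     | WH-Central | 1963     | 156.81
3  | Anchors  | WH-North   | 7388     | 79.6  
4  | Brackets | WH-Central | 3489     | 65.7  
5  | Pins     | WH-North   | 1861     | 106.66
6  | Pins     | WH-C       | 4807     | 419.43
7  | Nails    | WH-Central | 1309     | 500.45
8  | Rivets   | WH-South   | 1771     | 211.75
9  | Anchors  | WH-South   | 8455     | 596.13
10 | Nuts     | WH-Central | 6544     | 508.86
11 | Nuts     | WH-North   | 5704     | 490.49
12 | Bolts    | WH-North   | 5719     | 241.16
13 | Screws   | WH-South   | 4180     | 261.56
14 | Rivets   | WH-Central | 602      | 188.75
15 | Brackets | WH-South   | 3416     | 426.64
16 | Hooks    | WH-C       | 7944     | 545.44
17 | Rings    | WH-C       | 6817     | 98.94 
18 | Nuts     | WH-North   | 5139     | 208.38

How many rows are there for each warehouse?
SELECT warehouse, COUNT(*) as count
FROM inventory
GROUP BY warehouse

Result:
  WH-C: 3
  WH-Central: 5
  WH-North: 5
  WH-South: 5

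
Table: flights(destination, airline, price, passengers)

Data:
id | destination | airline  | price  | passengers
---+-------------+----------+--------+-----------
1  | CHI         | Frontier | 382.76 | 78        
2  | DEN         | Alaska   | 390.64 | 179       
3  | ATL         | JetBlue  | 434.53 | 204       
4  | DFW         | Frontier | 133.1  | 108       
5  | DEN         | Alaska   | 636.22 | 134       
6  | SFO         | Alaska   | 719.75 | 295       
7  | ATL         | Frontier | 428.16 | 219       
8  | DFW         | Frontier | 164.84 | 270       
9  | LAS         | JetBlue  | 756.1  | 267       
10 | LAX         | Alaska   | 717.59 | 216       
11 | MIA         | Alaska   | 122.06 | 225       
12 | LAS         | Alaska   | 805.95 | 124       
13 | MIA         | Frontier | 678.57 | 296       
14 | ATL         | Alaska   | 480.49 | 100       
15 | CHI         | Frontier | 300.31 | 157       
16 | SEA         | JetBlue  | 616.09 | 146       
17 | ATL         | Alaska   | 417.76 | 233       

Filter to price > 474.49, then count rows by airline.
SELECT airline, COUNT(*)
FROM flights
WHERE price > 474.49
GROUP BY airline

Note: WHERE filters rows before grouping.

Result:
  Alaska: 5
  Frontier: 1
  JetBlue: 2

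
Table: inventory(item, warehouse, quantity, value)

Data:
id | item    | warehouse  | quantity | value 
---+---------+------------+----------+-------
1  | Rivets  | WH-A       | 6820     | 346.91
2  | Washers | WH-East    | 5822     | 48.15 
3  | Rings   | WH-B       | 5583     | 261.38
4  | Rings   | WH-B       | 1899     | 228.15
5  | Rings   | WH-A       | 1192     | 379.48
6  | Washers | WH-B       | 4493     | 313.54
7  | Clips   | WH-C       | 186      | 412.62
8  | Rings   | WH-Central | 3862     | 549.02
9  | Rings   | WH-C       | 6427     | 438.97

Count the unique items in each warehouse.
SELECT warehouse, COUNT(DISTINCT item)
FROM inventory
GROUP BY warehouse

Result:
  WH-A: 2 distinct
  WH-B: 2 distinct
  WH-C: 2 distinct
  WH-Central: 1 distinct
  WH-East: 1 distinct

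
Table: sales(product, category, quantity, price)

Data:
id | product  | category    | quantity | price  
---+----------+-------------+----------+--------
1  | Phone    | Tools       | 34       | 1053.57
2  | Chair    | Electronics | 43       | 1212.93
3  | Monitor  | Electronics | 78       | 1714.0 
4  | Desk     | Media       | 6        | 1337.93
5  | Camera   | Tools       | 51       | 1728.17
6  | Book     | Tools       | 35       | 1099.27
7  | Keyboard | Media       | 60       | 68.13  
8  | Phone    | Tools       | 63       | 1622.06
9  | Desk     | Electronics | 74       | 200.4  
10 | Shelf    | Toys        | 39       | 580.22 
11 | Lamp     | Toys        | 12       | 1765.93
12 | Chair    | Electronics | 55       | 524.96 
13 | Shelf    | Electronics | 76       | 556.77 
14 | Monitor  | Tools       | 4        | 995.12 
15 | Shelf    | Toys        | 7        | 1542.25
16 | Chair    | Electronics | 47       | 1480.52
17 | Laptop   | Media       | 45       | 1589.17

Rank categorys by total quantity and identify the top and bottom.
SELECT category, SUM(quantity)
FROM sales
GROUP BY category
ORDER BY SUM(quantity)

All groups:
  Toys: 58
  Media: 111
  Tools: 187
  Electronics: 373

Highest: Electronics (373)
Lowest: Toys (58)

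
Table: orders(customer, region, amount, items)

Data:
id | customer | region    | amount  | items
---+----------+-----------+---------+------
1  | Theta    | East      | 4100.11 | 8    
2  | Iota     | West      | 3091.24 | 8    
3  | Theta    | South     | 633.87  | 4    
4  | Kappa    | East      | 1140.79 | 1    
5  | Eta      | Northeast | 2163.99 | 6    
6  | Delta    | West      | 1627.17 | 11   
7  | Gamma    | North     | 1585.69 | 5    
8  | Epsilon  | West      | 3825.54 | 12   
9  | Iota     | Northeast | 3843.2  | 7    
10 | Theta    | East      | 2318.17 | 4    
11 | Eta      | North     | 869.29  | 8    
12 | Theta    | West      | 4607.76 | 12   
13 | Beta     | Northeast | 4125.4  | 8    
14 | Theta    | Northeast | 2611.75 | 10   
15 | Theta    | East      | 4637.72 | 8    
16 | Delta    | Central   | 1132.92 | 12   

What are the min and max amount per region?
SELECT region, MIN(amount), MAX(amount)
FROM orders
GROUP BY region

Result:
  Central: min=1132.92, max=1132.92
  East: min=1140.79, max=4637.72
  North: min=869.29, max=1585.69
  Northeast: min=2163.99, max=4125.40
  South: min=633.87, max=633.87
  West: min=1627.17, max=4607.76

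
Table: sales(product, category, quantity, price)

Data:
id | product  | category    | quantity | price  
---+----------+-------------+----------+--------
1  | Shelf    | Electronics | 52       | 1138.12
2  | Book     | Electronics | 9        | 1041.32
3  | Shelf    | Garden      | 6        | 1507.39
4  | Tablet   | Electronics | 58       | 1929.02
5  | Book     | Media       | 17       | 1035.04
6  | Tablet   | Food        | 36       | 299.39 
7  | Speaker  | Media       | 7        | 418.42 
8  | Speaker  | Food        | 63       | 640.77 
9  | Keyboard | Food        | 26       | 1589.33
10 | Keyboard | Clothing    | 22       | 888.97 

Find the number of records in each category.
SELECT category, COUNT(*) as count
FROM sales
GROUP BY category

Result:
  Clothing: 1
  Electronics: 3
  Food: 3
  Garden: 1
  Media: 2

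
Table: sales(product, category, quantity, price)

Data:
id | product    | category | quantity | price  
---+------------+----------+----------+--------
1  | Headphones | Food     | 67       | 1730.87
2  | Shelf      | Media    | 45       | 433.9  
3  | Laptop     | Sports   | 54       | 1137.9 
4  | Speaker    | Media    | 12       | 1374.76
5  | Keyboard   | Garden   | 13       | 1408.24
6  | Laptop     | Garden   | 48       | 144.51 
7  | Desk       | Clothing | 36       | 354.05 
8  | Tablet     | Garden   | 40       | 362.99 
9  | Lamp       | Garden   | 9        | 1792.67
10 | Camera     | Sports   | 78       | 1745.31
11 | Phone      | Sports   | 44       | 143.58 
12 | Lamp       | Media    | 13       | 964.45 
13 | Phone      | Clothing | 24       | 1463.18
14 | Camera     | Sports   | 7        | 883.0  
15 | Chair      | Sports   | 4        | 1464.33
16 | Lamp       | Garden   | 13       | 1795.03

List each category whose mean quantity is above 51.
SELECT category, AVG(quantity)
FROM sales
GROUP BY category
HAVING AVG(quantity) > 51

Result:
  Food: avg=67.00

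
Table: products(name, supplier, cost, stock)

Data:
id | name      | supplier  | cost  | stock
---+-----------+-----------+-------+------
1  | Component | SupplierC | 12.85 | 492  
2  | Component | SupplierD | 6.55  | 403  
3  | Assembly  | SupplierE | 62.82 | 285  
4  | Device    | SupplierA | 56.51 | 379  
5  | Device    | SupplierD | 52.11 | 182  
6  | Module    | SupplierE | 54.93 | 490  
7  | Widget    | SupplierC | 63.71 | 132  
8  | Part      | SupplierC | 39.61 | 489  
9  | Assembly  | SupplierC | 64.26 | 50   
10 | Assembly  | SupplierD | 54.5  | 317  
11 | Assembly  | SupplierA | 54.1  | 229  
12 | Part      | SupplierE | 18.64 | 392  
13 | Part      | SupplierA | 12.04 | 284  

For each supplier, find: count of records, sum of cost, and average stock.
SELECT supplier,
       COUNT(*) as cnt,
       SUM(cost) as total_cost,
       AVG(stock) as avg_stock
FROM products
GROUP BY supplier

Result:
  SupplierA: 3 records, 122.65 total cost, 297.33 avg stock
  SupplierC: 4 records, 180.43 total cost, 290.75 avg stock
  SupplierD: 3 records, 113.16 total cost, 300.67 avg stock
  SupplierE: 3 records, 136.39 total cost, 389.00 avg stock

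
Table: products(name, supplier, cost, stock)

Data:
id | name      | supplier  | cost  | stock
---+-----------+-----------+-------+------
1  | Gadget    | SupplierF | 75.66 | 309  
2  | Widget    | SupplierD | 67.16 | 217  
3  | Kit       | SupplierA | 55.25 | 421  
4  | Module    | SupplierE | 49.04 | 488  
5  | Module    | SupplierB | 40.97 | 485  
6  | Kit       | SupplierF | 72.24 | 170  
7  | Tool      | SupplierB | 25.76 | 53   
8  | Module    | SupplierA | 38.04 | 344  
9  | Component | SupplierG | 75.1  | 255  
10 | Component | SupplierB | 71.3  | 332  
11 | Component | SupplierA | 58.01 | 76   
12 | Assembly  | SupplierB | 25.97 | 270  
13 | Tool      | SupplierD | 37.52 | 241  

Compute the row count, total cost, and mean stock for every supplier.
SELECT supplier,
       COUNT(*) as cnt,
       SUM(cost) as total_cost,
       AVG(stock) as avg_stock
FROM products
GROUP BY supplier

Result:
  SupplierA: 3 records, 151.30 total cost, 280.33 avg stock
  SupplierB: 4 records, 164.00 total cost, 285.00 avg stock
  SupplierD: 2 records, 104.68 total cost, 229.00 avg stock
  SupplierE: 1 records, 49.04 total cost, 488.00 avg stock
  SupplierF: 2 records, 147.90 total cost, 239.50 avg stock
  SupplierG: 1 records, 75.10 total cost, 255.00 avg stock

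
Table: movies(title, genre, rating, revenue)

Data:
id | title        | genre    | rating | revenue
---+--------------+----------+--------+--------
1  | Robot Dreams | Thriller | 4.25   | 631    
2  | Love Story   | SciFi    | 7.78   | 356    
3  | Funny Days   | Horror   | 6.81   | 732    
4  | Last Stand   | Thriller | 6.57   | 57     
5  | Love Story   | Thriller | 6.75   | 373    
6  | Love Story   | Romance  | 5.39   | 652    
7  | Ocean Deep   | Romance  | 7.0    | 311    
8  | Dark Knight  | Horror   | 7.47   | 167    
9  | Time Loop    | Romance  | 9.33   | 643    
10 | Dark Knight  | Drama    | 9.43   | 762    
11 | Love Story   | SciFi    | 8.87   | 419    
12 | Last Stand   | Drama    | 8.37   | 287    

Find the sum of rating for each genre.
SELECT genre, SUM(rating) as result
FROM movies
GROUP BY genre

Result:
  Drama: 17.80
  Horror: 14.28
  Romance: 21.72
  SciFi: 16.65
  Thriller: 17.57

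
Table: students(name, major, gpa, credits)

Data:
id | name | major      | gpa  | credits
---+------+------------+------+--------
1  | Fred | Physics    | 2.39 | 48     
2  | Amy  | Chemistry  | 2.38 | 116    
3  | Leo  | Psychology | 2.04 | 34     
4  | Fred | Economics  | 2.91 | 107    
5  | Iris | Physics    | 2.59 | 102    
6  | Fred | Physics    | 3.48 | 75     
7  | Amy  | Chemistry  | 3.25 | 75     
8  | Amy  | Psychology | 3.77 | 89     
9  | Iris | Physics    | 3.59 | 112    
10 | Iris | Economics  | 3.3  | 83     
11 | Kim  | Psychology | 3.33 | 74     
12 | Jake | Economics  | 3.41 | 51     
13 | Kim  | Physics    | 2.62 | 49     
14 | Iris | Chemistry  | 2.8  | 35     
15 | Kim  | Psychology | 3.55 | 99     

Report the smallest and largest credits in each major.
SELECT major, MIN(credits), MAX(credits)
FROM students
GROUP BY major

Result:
  Chemistry: min=35, max=116
  Economics: min=51, max=107
  Physics: min=48, max=112
  Psychology: min=34, max=99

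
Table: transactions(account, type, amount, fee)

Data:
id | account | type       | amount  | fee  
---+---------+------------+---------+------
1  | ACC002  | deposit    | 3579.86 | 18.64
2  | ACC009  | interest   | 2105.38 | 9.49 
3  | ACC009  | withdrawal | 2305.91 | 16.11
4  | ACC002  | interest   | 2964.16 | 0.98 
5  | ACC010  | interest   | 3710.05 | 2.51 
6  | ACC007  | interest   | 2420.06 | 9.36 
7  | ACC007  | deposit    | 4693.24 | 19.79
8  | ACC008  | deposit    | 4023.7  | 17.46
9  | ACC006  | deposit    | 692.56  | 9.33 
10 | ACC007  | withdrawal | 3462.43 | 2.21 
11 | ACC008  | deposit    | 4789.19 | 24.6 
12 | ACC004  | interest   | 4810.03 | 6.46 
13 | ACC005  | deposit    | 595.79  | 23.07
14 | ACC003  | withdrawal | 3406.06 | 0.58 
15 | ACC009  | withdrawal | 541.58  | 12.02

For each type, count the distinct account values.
SELECT type, COUNT(DISTINCT account)
FROM transactions
GROUP BY type

Result:
  deposit: 5 distinct
  interest: 5 distinct
  withdrawal: 3 distinct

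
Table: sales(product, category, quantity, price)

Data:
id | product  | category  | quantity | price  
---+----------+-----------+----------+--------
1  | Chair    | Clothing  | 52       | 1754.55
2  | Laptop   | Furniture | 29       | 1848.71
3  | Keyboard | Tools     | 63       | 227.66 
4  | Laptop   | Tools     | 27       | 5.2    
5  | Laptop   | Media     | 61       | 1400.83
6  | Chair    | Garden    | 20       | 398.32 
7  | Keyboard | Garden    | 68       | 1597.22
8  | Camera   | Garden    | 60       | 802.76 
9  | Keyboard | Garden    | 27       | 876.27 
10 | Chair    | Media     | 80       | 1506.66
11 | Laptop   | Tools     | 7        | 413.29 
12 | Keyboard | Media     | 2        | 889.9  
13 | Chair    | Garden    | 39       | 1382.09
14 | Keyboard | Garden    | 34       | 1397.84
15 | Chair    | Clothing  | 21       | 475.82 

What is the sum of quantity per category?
SELECT category, SUM(quantity) as result
FROM sales
GROUP BY category

Result:
  Clothing: 73
  Furniture: 29
  Garden: 248
  Media: 143
  Tools: 97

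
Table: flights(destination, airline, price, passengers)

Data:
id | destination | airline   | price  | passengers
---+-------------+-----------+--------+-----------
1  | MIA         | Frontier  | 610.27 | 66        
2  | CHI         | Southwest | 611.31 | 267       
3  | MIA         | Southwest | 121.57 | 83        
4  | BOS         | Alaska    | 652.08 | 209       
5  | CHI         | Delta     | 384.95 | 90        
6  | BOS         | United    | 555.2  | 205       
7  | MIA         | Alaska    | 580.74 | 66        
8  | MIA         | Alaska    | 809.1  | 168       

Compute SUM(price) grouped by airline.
SELECT airline, SUM(price) as result
FROM flights
GROUP BY airline

Result:
  Alaska: 2041.92
  Delta: 384.95
  Frontier: 610.27
  Southwest: 732.88
  United: 555.20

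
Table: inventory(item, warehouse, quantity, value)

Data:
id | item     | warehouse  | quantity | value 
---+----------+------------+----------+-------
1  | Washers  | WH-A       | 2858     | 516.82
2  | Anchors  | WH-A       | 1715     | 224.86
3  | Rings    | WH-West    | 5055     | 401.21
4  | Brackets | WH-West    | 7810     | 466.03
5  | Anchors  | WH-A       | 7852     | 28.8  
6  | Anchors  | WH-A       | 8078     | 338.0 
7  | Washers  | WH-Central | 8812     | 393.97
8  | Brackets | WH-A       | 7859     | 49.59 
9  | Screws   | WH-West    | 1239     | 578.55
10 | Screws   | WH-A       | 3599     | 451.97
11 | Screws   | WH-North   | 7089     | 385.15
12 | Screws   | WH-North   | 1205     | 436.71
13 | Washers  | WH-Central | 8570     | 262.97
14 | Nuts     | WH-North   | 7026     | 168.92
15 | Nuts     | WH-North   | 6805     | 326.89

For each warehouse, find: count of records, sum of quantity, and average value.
SELECT warehouse,
       COUNT(*) as cnt,
       SUM(quantity) as total_quantity,
       AVG(value) as avg_value
FROM inventory
GROUP BY warehouse

Result:
  WH-A: 6 records, 31961 total quantity, 268.34 avg value
  WH-Central: 2 records, 17382 total quantity, 328.47 avg value
  WH-North: 4 records, 22125 total quantity, 329.42 avg value
  WH-West: 3 records, 14104 total quantity, 481.93 avg value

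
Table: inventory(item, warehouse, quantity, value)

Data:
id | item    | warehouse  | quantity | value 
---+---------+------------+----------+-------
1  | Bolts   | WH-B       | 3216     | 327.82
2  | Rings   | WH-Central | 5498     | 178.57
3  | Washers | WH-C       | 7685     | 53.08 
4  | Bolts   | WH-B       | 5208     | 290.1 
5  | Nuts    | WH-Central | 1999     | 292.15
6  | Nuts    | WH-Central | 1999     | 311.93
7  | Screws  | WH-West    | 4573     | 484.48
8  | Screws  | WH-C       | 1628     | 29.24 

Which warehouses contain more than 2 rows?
SELECT warehouse, COUNT(*) as cnt
FROM inventory
GROUP BY warehouse
HAVING COUNT(*) > 2

Result:
  WH-Central: 3

Note: HAVING filters groups after aggregation, WHERE filters rows before.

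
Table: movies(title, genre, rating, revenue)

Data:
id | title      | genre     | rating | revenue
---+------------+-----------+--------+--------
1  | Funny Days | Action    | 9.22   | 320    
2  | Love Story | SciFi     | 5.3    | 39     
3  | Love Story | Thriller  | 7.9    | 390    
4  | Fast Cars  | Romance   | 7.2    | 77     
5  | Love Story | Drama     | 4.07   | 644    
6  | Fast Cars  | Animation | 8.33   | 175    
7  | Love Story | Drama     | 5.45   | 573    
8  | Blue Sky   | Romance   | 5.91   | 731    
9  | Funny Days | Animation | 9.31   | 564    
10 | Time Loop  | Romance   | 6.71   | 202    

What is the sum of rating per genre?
SELECT genre, SUM(rating) as result
FROM movies
GROUP BY genre

Result:
  Action: 9.22
  Animation: 17.64
  Drama: 9.52
  Romance: 19.82
  SciFi: 5.30
  Thriller: 7.90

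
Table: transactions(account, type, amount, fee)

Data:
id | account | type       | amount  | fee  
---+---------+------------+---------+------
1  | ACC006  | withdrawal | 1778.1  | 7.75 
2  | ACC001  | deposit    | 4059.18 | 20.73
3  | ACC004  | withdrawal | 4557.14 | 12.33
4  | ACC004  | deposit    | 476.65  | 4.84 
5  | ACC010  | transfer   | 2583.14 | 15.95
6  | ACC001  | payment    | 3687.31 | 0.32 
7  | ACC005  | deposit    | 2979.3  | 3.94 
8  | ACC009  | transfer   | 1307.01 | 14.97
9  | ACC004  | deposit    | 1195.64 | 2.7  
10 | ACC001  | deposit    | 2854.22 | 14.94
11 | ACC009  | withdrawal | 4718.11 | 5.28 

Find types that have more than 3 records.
SELECT type, COUNT(*) as cnt
FROM transactions
GROUP BY type
HAVING COUNT(*) > 3

Result:
  deposit: 5

Note: HAVING filters groups after aggregation, WHERE filters rows before.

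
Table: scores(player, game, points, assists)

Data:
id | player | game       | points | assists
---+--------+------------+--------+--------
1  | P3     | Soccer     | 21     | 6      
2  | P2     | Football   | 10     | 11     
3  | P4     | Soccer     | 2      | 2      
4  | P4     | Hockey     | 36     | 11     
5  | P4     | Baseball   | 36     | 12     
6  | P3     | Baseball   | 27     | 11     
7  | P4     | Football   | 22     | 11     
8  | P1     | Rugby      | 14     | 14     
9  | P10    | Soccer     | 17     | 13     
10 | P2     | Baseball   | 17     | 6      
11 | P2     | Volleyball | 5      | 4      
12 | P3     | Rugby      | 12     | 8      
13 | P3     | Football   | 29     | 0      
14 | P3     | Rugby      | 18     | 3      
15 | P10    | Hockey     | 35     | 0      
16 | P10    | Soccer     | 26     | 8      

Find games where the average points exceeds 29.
SELECT game, AVG(points)
FROM scores
GROUP BY game
HAVING AVG(points) > 29

Result:
  Hockey: avg=35.50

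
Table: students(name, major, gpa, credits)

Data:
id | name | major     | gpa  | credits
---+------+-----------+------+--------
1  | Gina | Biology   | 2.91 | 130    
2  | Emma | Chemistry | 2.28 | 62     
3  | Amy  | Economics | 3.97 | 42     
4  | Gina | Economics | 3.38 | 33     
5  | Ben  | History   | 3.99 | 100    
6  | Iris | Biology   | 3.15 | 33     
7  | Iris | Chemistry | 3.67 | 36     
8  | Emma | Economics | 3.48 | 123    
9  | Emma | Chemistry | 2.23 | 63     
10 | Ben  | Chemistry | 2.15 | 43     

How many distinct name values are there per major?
SELECT major, COUNT(DISTINCT name)
FROM students
GROUP BY major

Result:
  Biology: 2 distinct
  Chemistry: 3 distinct
  Economics: 3 distinct
  History: 1 distinct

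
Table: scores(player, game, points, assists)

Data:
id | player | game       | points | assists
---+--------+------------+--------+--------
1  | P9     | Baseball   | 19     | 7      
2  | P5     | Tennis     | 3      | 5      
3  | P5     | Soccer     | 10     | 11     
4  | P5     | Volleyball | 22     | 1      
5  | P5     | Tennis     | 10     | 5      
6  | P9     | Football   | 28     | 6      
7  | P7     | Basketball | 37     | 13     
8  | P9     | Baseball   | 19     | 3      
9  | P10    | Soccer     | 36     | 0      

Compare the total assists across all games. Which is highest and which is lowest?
SELECT game, SUM(assists)
FROM scores
GROUP BY game
ORDER BY SUM(assists)

All groups:
  Volleyball: 1
  Football: 6
  Baseball: 10
  Tennis: 10
  Soccer: 11
  Basketball: 13

Highest: Basketball (13)
Lowest: Volleyball (1)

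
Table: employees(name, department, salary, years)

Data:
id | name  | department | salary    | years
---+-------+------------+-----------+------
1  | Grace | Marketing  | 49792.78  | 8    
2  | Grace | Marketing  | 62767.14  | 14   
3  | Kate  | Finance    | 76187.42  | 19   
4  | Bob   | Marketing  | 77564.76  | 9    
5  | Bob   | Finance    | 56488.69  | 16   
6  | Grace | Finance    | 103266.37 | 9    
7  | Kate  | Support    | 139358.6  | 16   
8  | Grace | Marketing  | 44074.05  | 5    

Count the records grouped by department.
SELECT department, COUNT(*) as count
FROM employees
GROUP BY department

Result:
  Finance: 3
  Marketing: 4
  Support: 1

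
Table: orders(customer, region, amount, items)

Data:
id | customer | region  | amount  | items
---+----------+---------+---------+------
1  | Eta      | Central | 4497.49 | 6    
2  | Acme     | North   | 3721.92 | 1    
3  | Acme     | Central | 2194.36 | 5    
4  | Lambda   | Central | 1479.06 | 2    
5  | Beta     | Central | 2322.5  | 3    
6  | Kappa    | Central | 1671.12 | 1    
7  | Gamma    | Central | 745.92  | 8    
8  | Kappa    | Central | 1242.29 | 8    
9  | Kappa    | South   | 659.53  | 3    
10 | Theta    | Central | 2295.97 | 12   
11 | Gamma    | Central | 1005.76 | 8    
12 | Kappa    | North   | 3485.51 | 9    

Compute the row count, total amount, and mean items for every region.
SELECT region,
       COUNT(*) as cnt,
       SUM(amount) as total_amount,
       AVG(items) as avg_items
FROM orders
GROUP BY region

Result:
  Central: 9 records, 17454.47 total amount, 5.89 avg items
  North: 2 records, 7207.43 total amount, 5.00 avg items
  South: 1 records, 659.53 total amount, 3.00 avg items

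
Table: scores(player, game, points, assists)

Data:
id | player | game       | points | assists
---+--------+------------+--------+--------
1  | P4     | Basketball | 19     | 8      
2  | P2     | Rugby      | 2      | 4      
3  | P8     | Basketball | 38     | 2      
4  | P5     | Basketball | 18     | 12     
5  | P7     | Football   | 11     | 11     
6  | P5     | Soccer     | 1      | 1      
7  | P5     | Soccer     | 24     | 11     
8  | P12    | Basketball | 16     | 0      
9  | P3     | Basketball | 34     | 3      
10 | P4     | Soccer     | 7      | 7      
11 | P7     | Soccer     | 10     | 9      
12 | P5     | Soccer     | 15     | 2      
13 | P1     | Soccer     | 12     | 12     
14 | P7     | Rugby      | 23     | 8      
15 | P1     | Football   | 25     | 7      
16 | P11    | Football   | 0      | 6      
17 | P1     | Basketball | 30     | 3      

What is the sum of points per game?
SELECT game, SUM(points) as result
FROM scores
GROUP BY game

Result:
  Basketball: 155
  Football: 36
  Rugby: 25
  Soccer: 69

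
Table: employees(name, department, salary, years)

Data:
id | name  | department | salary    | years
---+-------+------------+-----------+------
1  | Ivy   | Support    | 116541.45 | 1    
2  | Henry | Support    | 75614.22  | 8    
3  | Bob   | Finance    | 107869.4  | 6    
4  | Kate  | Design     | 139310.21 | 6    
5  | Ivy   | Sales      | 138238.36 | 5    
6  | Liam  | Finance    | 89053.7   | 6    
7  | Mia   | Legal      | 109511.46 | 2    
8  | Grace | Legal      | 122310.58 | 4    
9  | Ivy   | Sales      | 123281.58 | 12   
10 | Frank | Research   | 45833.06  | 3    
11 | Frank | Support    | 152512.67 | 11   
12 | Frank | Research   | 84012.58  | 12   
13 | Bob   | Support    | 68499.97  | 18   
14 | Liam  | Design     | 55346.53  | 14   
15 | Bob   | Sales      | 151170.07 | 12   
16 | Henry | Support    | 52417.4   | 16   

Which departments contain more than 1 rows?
SELECT department, COUNT(*) as cnt
FROM employees
GROUP BY department
HAVING COUNT(*) > 1

Result:
  Design: 2
  Finance: 2
  Legal: 2
  Research: 2
  Sales: 3
  Support: 5

Note: HAVING filters groups after aggregation, WHERE filters rows before.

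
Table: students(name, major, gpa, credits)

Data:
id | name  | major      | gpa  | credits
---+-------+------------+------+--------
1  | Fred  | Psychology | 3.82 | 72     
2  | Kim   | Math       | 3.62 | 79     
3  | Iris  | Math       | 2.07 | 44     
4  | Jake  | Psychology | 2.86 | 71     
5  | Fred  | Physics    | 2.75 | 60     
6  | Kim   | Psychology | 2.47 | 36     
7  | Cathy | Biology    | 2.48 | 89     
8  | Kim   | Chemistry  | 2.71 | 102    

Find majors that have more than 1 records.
SELECT major, COUNT(*) as cnt
FROM students
GROUP BY major
HAVING COUNT(*) > 1

Result:
  Math: 2
  Psychology: 3

Note: HAVING filters groups after aggregation, WHERE filters rows before.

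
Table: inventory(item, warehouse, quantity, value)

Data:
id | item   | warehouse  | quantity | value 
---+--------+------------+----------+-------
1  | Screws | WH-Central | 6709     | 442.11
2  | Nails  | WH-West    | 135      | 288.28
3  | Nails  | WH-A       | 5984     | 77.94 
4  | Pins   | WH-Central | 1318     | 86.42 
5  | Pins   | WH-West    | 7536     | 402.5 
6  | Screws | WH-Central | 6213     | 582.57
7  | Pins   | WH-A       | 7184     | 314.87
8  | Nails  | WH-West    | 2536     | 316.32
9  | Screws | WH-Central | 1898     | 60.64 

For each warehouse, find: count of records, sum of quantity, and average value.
SELECT warehouse,
       COUNT(*) as cnt,
       SUM(quantity) as total_quantity,
       AVG(value) as avg_value
FROM inventory
GROUP BY warehouse

Result:
  WH-A: 2 records, 13168 total quantity, 196.41 avg value
  WH-Central: 4 records, 16138 total quantity, 292.94 avg value
  WH-West: 3 records, 10207 total quantity, 335.70 avg value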